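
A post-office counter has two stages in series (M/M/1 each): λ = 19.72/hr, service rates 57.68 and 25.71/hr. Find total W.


Each node sees arrival rate λ = 19.72/hr (tandem ⇒ throughput preserved).
W₁ = 1/(μ₁−λ) = 1/(57.68−19.72) = 0.02634 hr
W₂ = 1/(μ₂−λ) = 1/(25.71−19.72) = 0.16694 hr
W_total = W₁ + W₂ = 0.02634 + 0.16694 = 0.19329 hr

Final: 0.19329 hr


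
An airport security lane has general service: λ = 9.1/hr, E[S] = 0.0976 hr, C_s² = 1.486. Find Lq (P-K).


ρ = λ·E[S] = 9.1·0.0976 = 0.8882
Lq = ρ²(1+C_s²)/(2(1−ρ)) = 0.7888·(1+1.486)/(2·0.1118)
= 0.7888·2.4860/0.2237 = 8.76711

Final: 8.76711


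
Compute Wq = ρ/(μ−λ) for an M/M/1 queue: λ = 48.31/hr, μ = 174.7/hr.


ρ = 48.31/174.7 = 0.2765
Wq = ρ/(μ−λ) = 0.2765/(174.7 − 48.31) = 0.2765/126.39 = 0.002188 hr

Final: 0.002188 hr


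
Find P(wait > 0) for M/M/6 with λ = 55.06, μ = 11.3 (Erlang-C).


a = λ/μ = 4.8726; ρ = a/6 = 0.8121
P₀ = 0.005485 (from M/M/c formula)
C(c,a) = [a^c/(c!(1−ρ))]·P₀ = [13382.78748/(720·0.1879)]·0.005485
= 98.91778·0.005485 = 0.542561

Final: 0.542561


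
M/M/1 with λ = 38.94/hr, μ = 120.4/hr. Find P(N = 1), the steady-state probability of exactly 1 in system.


ρ = 38.94/120.4 = 0.3234
P_n = (1−ρ)·ρ^n = (1 − 0.3234)·0.3234^1 = 0.6766·0.323422 = 0.218820

Final: 0.218820


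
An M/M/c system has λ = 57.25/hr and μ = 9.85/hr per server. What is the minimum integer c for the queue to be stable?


Stability requires cμ > λ ⇔ c > λ/μ.
λ/μ = 57.25/9.85 = 5.8122
Minimum integer c = ⌊5.8122⌋ + 1 = 6
Check: 6·9.85 = 59.10 > 57.25, while 5·9.85 = 49.25 ≤ 57.25

Final: 6 servers


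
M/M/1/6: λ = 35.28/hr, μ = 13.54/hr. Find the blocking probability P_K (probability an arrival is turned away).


ρ = λ/μ = 35.28/13.54 = 2.6056
P_K = (1−ρ)ρ^K/(1−ρ^(K+1)) = (-1.6056·312.938843)/(1 − 815.397517)
= -502.458674/-814.397517 = 0.616970

Final: 0.616970


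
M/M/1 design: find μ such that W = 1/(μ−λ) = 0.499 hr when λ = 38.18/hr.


W = 1/(μ−λ) ⇒ μ − λ = 1/W = 1/0.499 = 2.0040
μ = λ + 1/W = 38.18 + 2.0040 = 40.1840 per hr

Final: 40.1840 /hr


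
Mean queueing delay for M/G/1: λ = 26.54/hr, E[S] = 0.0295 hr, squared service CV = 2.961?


ρ = λ·E[S] = 26.54·0.0295 = 0.7829
E[S²] = E[S]²(1+C_s²) = 0.0295²·(1+2.961) = 0.003447
Wq = λ·E[S²]/(2(1−ρ)) = 26.54·0.003447/(2·0.2171) = 0.21073 hr

Final: 0.21073 hr


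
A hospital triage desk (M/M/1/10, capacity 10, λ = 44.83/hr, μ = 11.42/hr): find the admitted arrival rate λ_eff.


ρ = 3.9256; P_K = (1−ρ)ρ^10/(1−ρ^11) = 0.745260
λ_eff = λ(1 − P_K) = 44.83·(1 − 0.745260) = 44.83·0.254740 = 11.4200 /hr

Final: 11.4200 /hr


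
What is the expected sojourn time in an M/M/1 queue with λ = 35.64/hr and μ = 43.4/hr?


W = 1/(μ−λ) = 1/(43.4 − 35.64) = 1/7.76 = 0.1289 hr

Final: 0.1289 hr


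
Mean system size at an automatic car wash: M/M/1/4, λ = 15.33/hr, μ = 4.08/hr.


ρ = 15.33/4.08 = 3.7574
L = ρ[1 − (K+1)ρ^K + Kρ^(K+1)] / [(1−ρ)(1−ρ^(K+1))]
Numerator: 3.7574·(1 − 5·199.309485 + 4·748.876080) = 7514.543918
Denominator: (-2.7574)·(-747.876080) = 2062.158308
L = 7514.543918/2062.158308 = 3.6440

Final: 3.6440


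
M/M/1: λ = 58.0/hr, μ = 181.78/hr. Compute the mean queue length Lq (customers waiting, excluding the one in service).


ρ = 58.0/181.78 = 0.3191
Lq = ρ²/(1−ρ) = 0.1018/0.6809 = 0.1495

Final: 0.1495


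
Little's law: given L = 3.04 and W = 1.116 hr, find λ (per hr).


λ = L/W = 3.04/1.116 = 2.7240 /hr

Final: 2.7240 /hr


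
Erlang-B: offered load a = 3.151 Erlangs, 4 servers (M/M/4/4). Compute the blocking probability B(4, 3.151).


B(c,a) = (a^c/c!) / Σ_{k=0}^{c} a^k/k!
a^4/4! = 4.107545
Σ terms (k=0..4): 1.00000 + 3.15100 + 4.96440 + 5.21428 + 4.10755 = 18.437221
B = 4.107545/18.437221 = 0.222785

Final: 0.222785


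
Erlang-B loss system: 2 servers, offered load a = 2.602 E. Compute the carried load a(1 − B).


B(2,2.602) = 0.484486 (Erlang-B)
Carried load = a(1 − B) = 2.602·(1 − 0.484486) = 2.602·0.515514 = 1.3414 E

Final: 1.3414 Erlangs


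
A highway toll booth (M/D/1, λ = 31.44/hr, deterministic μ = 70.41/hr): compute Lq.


ρ = 31.44/70.41 = 0.4465
M/D/1: Lq = ρ²/(2(1−ρ)) = 0.1994/(2·0.5535) = 0.18012

Final: 0.18012


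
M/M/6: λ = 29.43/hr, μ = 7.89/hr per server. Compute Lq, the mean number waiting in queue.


a = λ/μ = 3.7300; ρ = a/6 = 0.6217
P₀ = 0.022570
Lq = P₀·a^c·ρ / (c!·(1−ρ)²) = 0.022570·2693.26789·0.6217/(720·0.14313)
= 0.36670

Final: 0.36670


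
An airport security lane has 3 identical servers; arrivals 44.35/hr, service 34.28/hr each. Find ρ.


ρ = λ/(cμ) = 44.35/(3·34.28) = 44.35/102.84 = 0.4313

Final: 0.4313


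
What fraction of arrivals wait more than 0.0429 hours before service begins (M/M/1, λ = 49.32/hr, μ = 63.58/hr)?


ρ = 49.32/63.58 = 0.7757
P(Wq > t) = ρ·e^{−(μ−λ)t} = 0.7757·e^{−0.6118}
= 0.7757·0.542399 = 0.420747

Final: 0.420747


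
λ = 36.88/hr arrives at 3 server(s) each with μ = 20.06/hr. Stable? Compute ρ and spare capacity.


Total capacity cμ = 3·20.06 = 60.18/hr
ρ = λ/(cμ) = 36.88/60.18 = 0.6128
Stable ⇔ ρ < 1: YES
Spare capacity = cμ − λ = 60.18 − 36.88 = 23.30/hr

Final: ρ = 0.6128; stable; margin = 23.30/hr


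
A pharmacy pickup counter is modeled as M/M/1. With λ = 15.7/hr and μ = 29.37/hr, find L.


ρ = λ/μ = 15.7/29.37 = 0.5346
L = ρ/(1−ρ) = 0.5346/(1 − 0.5346) = 0.5346/0.4654 = 1.1485

Final: 1.1485


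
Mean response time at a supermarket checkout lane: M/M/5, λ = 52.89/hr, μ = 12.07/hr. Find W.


a = 4.3819; ρ = 0.8764; P₀ = 0.006524
Lq = P₀·a^c·ρ/(c!(1−ρ)²) = 5.03766
Wq = Lq/λ = 5.03766/52.89 = 0.09525 hr
W = Wq + 1/μ = 0.09525 + 0.08285 = 0.17810 hr

Final: 0.17810 hr


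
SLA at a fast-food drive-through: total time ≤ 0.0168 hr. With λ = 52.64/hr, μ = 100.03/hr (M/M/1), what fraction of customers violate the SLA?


W ~ Exponential(μ−λ) for M/M/1.
μ − λ = 100.03 − 52.64 = 47.3900
P(W > t) = e^{−(μ−λ)t} = e^{−0.7962} = 0.451061

Final: 0.451061


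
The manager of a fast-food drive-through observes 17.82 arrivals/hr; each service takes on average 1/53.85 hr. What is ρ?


ρ = λ/μ = 17.82/53.85 = 0.3309

Final: 0.3309


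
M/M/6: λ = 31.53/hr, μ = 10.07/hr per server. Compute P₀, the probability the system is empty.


a = λ/μ = 31.53/10.07 = 3.1311; ρ = a/c = 0.5218
Σ_{k=0}^{5} a^k/k! (terms k=0..5) = 1.00000 + 3.13108 + 4.90184 + 5.11602 + 4.00467 + 2.50779 = 20.66140
Tail: a^6/(6!(1−ρ)) = 942.25186/(720·0.4782) = 2.73696
P₀ = 1/(20.66140 + 2.73696) = 1/23.39836 = 0.042738

Final: 0.042738


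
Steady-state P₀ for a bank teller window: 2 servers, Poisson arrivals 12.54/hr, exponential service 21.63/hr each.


a = λ/μ = 12.54/21.63 = 0.5798; ρ = a/c = 0.2899
Σ_{k=0}^{1} a^k/k! (terms k=0..1) = 1.00000 + 0.57975 = 1.57975
Tail: a^2/(2!(1−ρ)) = 0.33611/(2·0.7101) = 0.23666
P₀ = 1/(1.57975 + 0.23666) = 1/1.81641 = 0.550538

Final: 0.550538


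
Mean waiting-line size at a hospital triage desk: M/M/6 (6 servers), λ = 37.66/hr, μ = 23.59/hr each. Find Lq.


a = λ/μ = 1.5964; ρ = a/6 = 0.2661
P₀ = 0.202542
Lq = P₀·a^c·ρ / (c!·(1−ρ)²) = 0.202542·16.55443·0.2661/(720·0.53865)
= 0.002300

Final: 0.002300


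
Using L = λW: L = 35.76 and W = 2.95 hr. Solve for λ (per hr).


λ = L/W = 35.76/2.95 = 12.1220 /hr

Final: 12.1220 /hr


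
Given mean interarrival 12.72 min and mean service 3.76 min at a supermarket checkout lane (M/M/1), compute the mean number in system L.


λ = 60/12.72 = 4.7170 /hr
μ = 60/3.76 = 15.9574 /hr
ρ = λ/μ = 4.7170/15.9574 = 0.2956
L = ρ/(1−ρ) = 0.2956/0.7044 = 0.4196

Final: 0.4196


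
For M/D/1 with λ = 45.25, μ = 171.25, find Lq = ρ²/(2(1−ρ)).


ρ = 45.25/171.25 = 0.2642
M/D/1: Lq = ρ²/(2(1−ρ)) = 0.06982/(2·0.7358) = 0.04745

Final: 0.04745


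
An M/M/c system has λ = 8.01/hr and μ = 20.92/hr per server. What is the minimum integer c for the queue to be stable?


Stability requires cμ > λ ⇔ c > λ/μ.
λ/μ = 8.01/20.92 = 0.3829
Minimum integer c = ⌊0.3829⌋ + 1 = 1
Check: 1·20.92 = 20.92 > 8.01, while 0·20.92 = 0.00 ≤ 8.01

Final: 1 servers


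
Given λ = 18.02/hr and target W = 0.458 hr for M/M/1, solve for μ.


W = 1/(μ−λ) ⇒ μ − λ = 1/W = 1/0.458 = 2.1834
μ = λ + 1/W = 18.02 + 2.1834 = 20.2034 per hr

Final: 20.2034 /hr


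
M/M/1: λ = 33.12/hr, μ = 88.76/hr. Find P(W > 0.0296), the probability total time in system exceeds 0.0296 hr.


W ~ Exponential(μ−λ) for M/M/1.
μ − λ = 88.76 − 33.12 = 55.6400
P(W > t) = e^{−(μ−λ)t} = e^{−1.6469} = 0.192638

Final: 0.192638


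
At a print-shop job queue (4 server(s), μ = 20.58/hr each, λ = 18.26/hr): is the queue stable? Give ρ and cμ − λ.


Total capacity cμ = 4·20.58 = 82.32/hr
ρ = λ/(cμ) = 18.26/82.32 = 0.2218
Stable ⇔ ρ < 1: YES
Spare capacity = cμ − λ = 82.32 − 18.26 = 64.06/hr

Final: ρ = 0.2218; stable; margin = 64.06/hr


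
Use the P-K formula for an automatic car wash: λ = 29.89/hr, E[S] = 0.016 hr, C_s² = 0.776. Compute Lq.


ρ = λ·E[S] = 29.89·0.016 = 0.4782
Lq = ρ²(1+C_s²)/(2(1−ρ)) = 0.2287·(1+0.776)/(2·0.5218)
= 0.2287·1.7760/1.0435 = 0.38925

Final: 0.38925


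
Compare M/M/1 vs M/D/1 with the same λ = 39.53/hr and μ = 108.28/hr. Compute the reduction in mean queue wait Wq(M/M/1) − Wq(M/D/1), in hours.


ρ = 39.53/108.28 = 0.3651
Wq(M/M/1) = ρ/(μ−λ) = 0.3651/68.75 = 0.005310 hr
Wq(M/D/1) = ρ/(2(μ−λ)) = 0.002655 hr
Savings = 0.005310 − 0.002655 = 0.002655 hr

Final: 0.002655 hr


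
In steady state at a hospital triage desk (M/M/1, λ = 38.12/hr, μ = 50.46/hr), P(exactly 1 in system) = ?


ρ = 38.12/50.46 = 0.7554
P_n = (1−ρ)·ρ^n = (1 − 0.7554)·0.7554^1 = 0.2446·0.755450 = 0.184745

Final: 0.184745


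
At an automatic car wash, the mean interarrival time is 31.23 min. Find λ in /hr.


λ = 1/(interarrival time) in consistent units.
1 hour = 60 min, so λ = 60/31.23 = 1.9212 per hour

Final: 1.9212 /hr


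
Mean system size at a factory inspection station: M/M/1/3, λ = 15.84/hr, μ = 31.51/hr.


ρ = 15.84/31.51 = 0.5027
L = ρ[1 − (K+1)ρ^K + Kρ^(K+1)] / [(1−ρ)(1−ρ^(K+1))]
Numerator: 0.5027·(1 − 4·0.127034 + 3·0.063860) = 0.343565
Denominator: (0.4973)·(0.936140) = 0.465545
L = 0.343565/0.465545 = 0.7380

Final: 0.7380


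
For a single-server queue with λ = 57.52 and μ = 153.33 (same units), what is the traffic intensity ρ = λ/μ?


ρ = λ/μ = 57.52/153.33 = 0.3751

Final: 0.3751


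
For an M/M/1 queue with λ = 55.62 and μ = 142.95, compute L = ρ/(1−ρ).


ρ = λ/μ = 55.62/142.95 = 0.3891
L = ρ/(1−ρ) = 0.3891/(1 − 0.3891) = 0.3891/0.6109 = 0.6369

Final: 0.6369


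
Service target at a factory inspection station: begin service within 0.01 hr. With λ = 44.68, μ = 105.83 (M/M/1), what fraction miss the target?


ρ = 44.68/105.83 = 0.4222
P(Wq > t) = ρ·e^{−(μ−λ)t} = 0.4222·e^{−0.6115}
= 0.4222·0.542536 = 0.229052

Final: 0.229052


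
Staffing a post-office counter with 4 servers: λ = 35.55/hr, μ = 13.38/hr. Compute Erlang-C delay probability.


a = λ/μ = 2.6570; ρ = a/4 = 0.6642
P₀ = 0.060617 (from M/M/c formula)
C(c,a) = [a^c/(c!(1−ρ))]·P₀ = [49.83494/(24·0.3358)]·0.060617
= 6.18430·0.060617 = 0.374874

Final: 0.374874


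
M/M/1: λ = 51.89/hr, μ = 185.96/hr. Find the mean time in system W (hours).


W = 1/(μ−λ) = 1/(185.96 − 51.89) = 1/134.07 = 0.007459 hr

Final: 0.007459 hr


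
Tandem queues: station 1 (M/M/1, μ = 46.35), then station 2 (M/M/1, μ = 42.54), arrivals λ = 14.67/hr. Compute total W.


Each node sees arrival rate λ = 14.67/hr (tandem ⇒ throughput preserved).
W₁ = 1/(μ₁−λ) = 1/(46.35−14.67) = 0.03157 hr
W₂ = 1/(μ₂−λ) = 1/(42.54−14.67) = 0.03588 hr
W_total = W₁ + W₂ = 0.03157 + 0.03588 = 0.06745 hr

Final: 0.06745 hr


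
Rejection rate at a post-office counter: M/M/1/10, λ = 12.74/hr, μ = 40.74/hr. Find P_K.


ρ = λ/μ = 12.74/40.74 = 0.3127
P_K = (1−ρ)ρ^K/(1−ρ^(K+1)) = (0.6873·0.000008943)/(1 − 0.000002797)
= 0.000006146/0.999997 = 0.000006146

Final: 0.000006146


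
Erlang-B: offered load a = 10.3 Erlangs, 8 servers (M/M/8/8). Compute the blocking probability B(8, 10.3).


B(c,a) = (a^c/c!) / Σ_{k=0}^{c} a^k/k!
a^8/8! = 3141.790876
Σ terms (k=0..8): 1.00000 + 10.30000 + 53.04500 + 182.12117 + 468.96200 + 966.06173 + 1658.40597 + 2440.22592 + 3141.79088 = 8921.912667
B = 3141.790876/8921.912667 = 0.352143

Final: 0.352143


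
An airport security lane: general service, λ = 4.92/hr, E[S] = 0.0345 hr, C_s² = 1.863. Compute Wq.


ρ = λ·E[S] = 4.92·0.0345 = 0.1697
E[S²] = E[S]²(1+C_s²) = 0.0345²·(1+1.863) = 0.003408
Wq = λ·E[S²]/(2(1−ρ)) = 4.92·0.003408/(2·0.8303) = 0.01010 hr

Final: 0.01010 hr


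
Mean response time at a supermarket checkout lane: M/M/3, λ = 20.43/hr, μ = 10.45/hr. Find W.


a = 1.9550; ρ = 0.6517; P₀ = 0.118463
Lq = P₀·a^c·ρ/(c!(1−ρ)²) = 0.79241
Wq = Lq/λ = 0.79241/20.43 = 0.03879 hr
W = Wq + 1/μ = 0.03879 + 0.09569 = 0.13448 hr

Final: 0.13448 hr


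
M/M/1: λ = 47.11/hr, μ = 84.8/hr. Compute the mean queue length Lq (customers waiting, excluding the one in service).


ρ = 47.11/84.8 = 0.5555
Lq = ρ²/(1−ρ) = 0.3086/0.4445 = 0.6944

Final: 0.6944


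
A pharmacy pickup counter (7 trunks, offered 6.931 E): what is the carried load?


B(7,6.931) = 0.244587 (Erlang-B)
Carried load = a(1 − B) = 6.931·(1 − 0.244587) = 6.931·0.755413 = 5.2358 E

Final: 5.2358 Erlangs


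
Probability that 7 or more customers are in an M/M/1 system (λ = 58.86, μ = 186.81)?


ρ = 58.86/186.81 = 0.3151
P(N ≥ n) = ρ^n = 0.3151^7 = 0.0003083

Final: 0.0003083


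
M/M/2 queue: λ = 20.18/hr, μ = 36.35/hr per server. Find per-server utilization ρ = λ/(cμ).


ρ = λ/(cμ) = 20.18/(2·36.35) = 20.18/72.70 = 0.2776

Final: 0.2776


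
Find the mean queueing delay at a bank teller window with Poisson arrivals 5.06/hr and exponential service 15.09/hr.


ρ = 5.06/15.09 = 0.3353
Wq = ρ/(μ−λ) = 0.3353/(15.09 − 5.06) = 0.3353/10.03 = 0.03343 hr

Final: 0.03343 hr


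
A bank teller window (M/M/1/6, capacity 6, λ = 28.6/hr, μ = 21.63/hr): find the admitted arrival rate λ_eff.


ρ = 1.3222; P_K = (1−ρ)ρ^6/(1−ρ^7) = 0.283883
λ_eff = λ(1 − P_K) = 28.6·(1 − 0.283883) = 28.6·0.716117 = 20.4810 /hr

Final: 20.4810 /hr


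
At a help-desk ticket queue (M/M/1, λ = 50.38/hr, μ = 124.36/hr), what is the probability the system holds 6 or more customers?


ρ = 50.38/124.36 = 0.4051
P(N ≥ n) = ρ^n = 0.4051^6 = 0.004420

Final: 0.004420


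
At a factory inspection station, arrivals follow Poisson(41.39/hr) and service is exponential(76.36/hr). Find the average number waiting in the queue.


ρ = 41.39/76.36 = 0.5420
Lq = ρ²/(1−ρ) = 0.2938/0.4580 = 0.6415

Final: 0.6415


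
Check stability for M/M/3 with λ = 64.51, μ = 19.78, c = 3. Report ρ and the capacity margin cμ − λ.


Total capacity cμ = 3·19.78 = 59.34/hr
ρ = λ/(cμ) = 64.51/59.34 = 1.0871
Stable ⇔ ρ < 1: NO
Spare capacity = cμ − λ = 59.34 − 64.51 = -5.17/hr

Final: ρ = 1.0871; unstable; margin = -5.17/hr


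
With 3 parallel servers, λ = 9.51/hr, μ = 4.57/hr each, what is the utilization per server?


ρ = λ/(cμ) = 9.51/(3·4.57) = 9.51/13.71 = 0.6937

Final: 0.6937


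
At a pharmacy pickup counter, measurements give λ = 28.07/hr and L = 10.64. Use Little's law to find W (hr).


W = L/λ = 10.64/28.07 = 0.3791 hr

Final: 0.3791 hr


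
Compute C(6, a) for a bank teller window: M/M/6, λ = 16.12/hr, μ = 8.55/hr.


a = λ/μ = 1.8854; ρ = a/6 = 0.3142
P₀ = 0.151615 (from M/M/c formula)
C(c,a) = [a^c/(c!(1−ρ))]·P₀ = [44.91522/(720·0.6858)]·0.151615
= 0.09097·0.151615 = 0.013792

Final: 0.013792


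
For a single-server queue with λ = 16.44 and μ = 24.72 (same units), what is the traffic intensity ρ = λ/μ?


ρ = λ/μ = 16.44/24.72 = 0.6650

Final: 0.6650


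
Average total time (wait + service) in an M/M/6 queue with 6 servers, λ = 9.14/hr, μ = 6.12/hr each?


a = 1.4935; ρ = 0.2489; P₀ = 0.224539
Lq = P₀·a^c·ρ/(c!(1−ρ)²) = 0.001527
Wq = Lq/λ = 0.001527/9.14 = 0.0001670 hr
W = Wq + 1/μ = 0.0001670 + 0.16340 = 0.16357 hr

Final: 0.16357 hr


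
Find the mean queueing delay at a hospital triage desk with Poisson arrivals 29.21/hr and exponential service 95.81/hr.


ρ = 29.21/95.81 = 0.3049
Wq = ρ/(μ−λ) = 0.3049/(95.81 − 29.21) = 0.3049/66.60 = 0.004578 hr

Final: 0.004578 hr


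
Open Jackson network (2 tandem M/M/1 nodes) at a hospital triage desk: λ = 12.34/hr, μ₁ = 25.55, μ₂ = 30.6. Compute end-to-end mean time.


Each node sees arrival rate λ = 12.34/hr (tandem ⇒ throughput preserved).
W₁ = 1/(μ₁−λ) = 1/(25.55−12.34) = 0.07570 hr
W₂ = 1/(μ₂−λ) = 1/(30.6−12.34) = 0.05476 hr
W_total = W₁ + W₂ = 0.07570 + 0.05476 = 0.13046 hr

Final: 0.13046 hr


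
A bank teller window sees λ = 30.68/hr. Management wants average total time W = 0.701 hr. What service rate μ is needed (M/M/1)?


W = 1/(μ−λ) ⇒ μ − λ = 1/W = 1/0.701 = 1.4265
μ = λ + 1/W = 30.68 + 1.4265 = 32.1065 per hr

Final: 32.1065 /hr


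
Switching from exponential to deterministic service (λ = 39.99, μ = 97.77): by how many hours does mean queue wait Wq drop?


ρ = 39.99/97.77 = 0.4090
Wq(M/M/1) = ρ/(μ−λ) = 0.4090/57.78 = 0.007079 hr
Wq(M/D/1) = ρ/(2(μ−λ)) = 0.003539 hr
Savings = 0.007079 − 0.003539 = 0.003539 hr

Final: 0.003539 hr


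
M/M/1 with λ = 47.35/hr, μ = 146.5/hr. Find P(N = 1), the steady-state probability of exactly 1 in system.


ρ = 47.35/146.5 = 0.3232
P_n = (1−ρ)·ρ^n = (1 − 0.3232)·0.3232^1 = 0.6768·0.323208 = 0.218745

Final: 0.218745


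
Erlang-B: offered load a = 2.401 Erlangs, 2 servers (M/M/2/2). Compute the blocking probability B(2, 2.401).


B(c,a) = (a^c/c!) / Σ_{k=0}^{c} a^k/k!
a^2/2! = 2.882400
Σ terms (k=0..2): 1.00000 + 2.40100 + 2.88240 = 6.283400
B = 2.882400/6.283400 = 0.458733

Final: 0.458733


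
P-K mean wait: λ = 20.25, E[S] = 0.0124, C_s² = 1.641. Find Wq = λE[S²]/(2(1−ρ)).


ρ = λ·E[S] = 20.25·0.0124 = 0.2511
E[S²] = E[S]²(1+C_s²) = 0.0124²·(1+1.641) = 0.0004061
Wq = λ·E[S²]/(2(1−ρ)) = 20.25·0.0004061/(2·0.7489) = 0.005490 hr

Final: 0.005490 hr


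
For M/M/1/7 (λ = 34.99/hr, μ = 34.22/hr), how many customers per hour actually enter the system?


ρ = 1.0225; P_K = (1−ρ)ρ^7/(1−ρ^8) = 0.134949
λ_eff = λ(1 − P_K) = 34.99·(1 − 0.134949) = 34.99·0.865051 = 30.2681 /hr

Final: 30.2681 /hr


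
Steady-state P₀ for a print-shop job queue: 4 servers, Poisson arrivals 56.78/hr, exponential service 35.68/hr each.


a = λ/μ = 56.78/35.68 = 1.5914; ρ = a/c = 0.3978
Σ_{k=0}^{3} a^k/k! (terms k=0..3) = 1.00000 + 1.59137 + 1.26623 + 0.67168 = 4.52927
Tail: a^4/(4!(1−ρ)) = 6.41331/(24·0.6022) = 0.44377
P₀ = 1/(4.52927 + 0.44377) = 1/4.97304 = 0.201084

Final: 0.201084


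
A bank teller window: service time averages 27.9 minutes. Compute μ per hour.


μ = 1/(service time) in consistent units.
1 hour = 60 min, so μ = 60/27.9 = 2.1505 per hour

Final: 2.1505 /hr


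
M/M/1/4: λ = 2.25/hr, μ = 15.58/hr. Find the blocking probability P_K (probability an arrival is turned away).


ρ = λ/μ = 2.25/15.58 = 0.1444
P_K = (1−ρ)ρ^K/(1−ρ^(K+1)) = (0.8556·0.0004350)/(1 − 0.00006282)
= 0.0003722/0.999937 = 0.0003722

Final: 0.0003722


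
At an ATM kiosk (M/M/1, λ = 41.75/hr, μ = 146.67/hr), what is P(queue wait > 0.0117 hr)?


ρ = 41.75/146.67 = 0.2847
P(Wq > t) = ρ·e^{−(μ−λ)t} = 0.2847·e^{−1.2276}
= 0.2847·0.293005 = 0.083405

Final: 0.083405


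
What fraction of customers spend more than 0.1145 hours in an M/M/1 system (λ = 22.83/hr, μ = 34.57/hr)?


W ~ Exponential(μ−λ) for M/M/1.
μ − λ = 34.57 − 22.83 = 11.7400
P(W > t) = e^{−(μ−λ)t} = e^{−1.3442} = 0.260740

Final: 0.260740


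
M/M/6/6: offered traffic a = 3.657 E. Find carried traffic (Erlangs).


B(6,3.657) = 0.093005 (Erlang-B)
Carried load = a(1 − B) = 3.657·(1 − 0.093005) = 3.657·0.906995 = 3.3169 E

Final: 3.3169 Erlangs


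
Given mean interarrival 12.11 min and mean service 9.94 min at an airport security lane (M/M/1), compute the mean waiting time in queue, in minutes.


λ = 60/12.11 = 4.9546 /hr
μ = 60/9.94 = 6.0362 /hr
ρ = λ/μ = 4.9546/6.0362 = 0.8208
Wq = ρ/(μ−λ) = 0.8208/(6.0362−4.9546) = 0.75886 hr
In minutes: 0.75886·60 = 45.532 min

Final: 45.532 min


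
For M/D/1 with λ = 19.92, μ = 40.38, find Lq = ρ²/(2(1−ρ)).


ρ = 19.92/40.38 = 0.4933
M/D/1: Lq = ρ²/(2(1−ρ)) = 0.2434/(2·0.5067) = 0.24015

Final: 0.24015


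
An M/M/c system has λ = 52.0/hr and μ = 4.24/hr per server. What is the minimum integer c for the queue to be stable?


Stability requires cμ > λ ⇔ c > λ/μ.
λ/μ = 52.0/4.24 = 12.2642
Minimum integer c = ⌊12.2642⌋ + 1 = 13
Check: 13·4.24 = 55.12 > 52.0, while 12·4.24 = 50.88 ≤ 52.0

Final: 13 servers


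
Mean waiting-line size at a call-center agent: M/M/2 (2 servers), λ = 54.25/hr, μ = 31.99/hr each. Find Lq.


a = λ/μ = 1.6958; ρ = a/2 = 0.8479
P₀ = 0.082297
Lq = P₀·a^c·ρ / (c!·(1−ρ)²) = 0.082297·2.87588·0.8479/(2·0.02313)
= 4.33855

Final: 4.33855


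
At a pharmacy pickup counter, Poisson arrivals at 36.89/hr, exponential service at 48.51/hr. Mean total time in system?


W = 1/(μ−λ) = 1/(48.51 − 36.89) = 1/11.62 = 0.08606 hr

Final: 0.08606 hr


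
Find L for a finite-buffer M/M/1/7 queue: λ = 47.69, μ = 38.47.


ρ = 47.69/38.47 = 1.2397
L = ρ[1 − (K+1)ρ^K + Kρ^(K+1)] / [(1−ρ)(1−ρ^(K+1))]
Numerator: 1.2397·(1 − 8·4.499207 + 7·5.577519) = 5.019390
Denominator: (-0.2397)·(-4.577519) = 1.097082
L = 5.019390/1.097082 = 4.5752

Final: 4.5752


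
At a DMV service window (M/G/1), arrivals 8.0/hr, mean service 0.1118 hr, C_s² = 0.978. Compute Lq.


ρ = λ·E[S] = 8.0·0.1118 = 0.8944
Lq = ρ²(1+C_s²)/(2(1−ρ)) = 0.8000·(1+0.978)/(2·0.1056)
= 0.8000·1.9780/0.2112 = 7.49197

Final: 7.49197


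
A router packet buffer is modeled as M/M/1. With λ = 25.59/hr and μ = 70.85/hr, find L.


ρ = λ/μ = 25.59/70.85 = 0.3612
L = ρ/(1−ρ) = 0.3612/(1 − 0.3612) = 0.3612/0.6388 = 0.5654

Final: 0.5654


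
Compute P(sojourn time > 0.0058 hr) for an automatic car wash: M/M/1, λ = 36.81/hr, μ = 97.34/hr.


W ~ Exponential(μ−λ) for M/M/1.
μ − λ = 97.34 − 36.81 = 60.5300
P(W > t) = e^{−(μ−λ)t} = e^{−0.3511} = 0.703932

Final: 0.703932


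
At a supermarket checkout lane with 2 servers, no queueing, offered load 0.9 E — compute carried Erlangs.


B(2,0.9) = 0.175705 (Erlang-B)
Carried load = a(1 − B) = 0.9·(1 − 0.175705) = 0.9·0.824295 = 0.7419 E

Final: 0.7419 Erlangs


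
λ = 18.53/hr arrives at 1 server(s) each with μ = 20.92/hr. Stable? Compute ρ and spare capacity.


Total capacity cμ = 1·20.92 = 20.92/hr
ρ = λ/(cμ) = 18.53/20.92 = 0.8858
Stable ⇔ ρ < 1: YES
Spare capacity = cμ − λ = 20.92 − 18.53 = 2.39/hr

Final: ρ = 0.8858; stable; margin = 2.39/hr


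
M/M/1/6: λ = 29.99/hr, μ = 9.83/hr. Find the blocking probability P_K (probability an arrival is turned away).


ρ = λ/μ = 29.99/9.83 = 3.0509
P_K = (1−ρ)ρ^K/(1−ρ^(K+1)) = (-2.0509·806.376175)/(1 − 2460.144606)
= -1653.768432/-2459.144606 = 0.672497

Final: 0.672497


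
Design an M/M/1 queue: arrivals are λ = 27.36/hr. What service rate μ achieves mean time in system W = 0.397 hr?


W = 1/(μ−λ) ⇒ μ − λ = 1/W = 1/0.397 = 2.5189
μ = λ + 1/W = 27.36 + 2.5189 = 29.8789 per hr

Final: 29.8789 /hr


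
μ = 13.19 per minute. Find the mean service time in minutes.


Mean service time = 1/μ = 1/13.19 minute = 0.07582 minute
In minutes: 0.07582 × 1 = 0.07582 min

Final: 0.07582 min


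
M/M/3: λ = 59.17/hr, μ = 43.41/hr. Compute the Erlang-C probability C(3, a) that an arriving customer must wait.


a = λ/μ = 1.3630; ρ = a/3 = 0.4543
P₀ = 0.245971 (from M/M/c formula)
C(c,a) = [a^c/(c!(1−ρ))]·P₀ = [2.53242/(6·0.5457)]·0.245971
= 0.77352·0.245971 = 0.190263

Final: 0.190263


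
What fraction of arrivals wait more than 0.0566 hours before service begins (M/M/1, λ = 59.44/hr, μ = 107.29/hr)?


ρ = 59.44/107.29 = 0.5540
P(Wq > t) = ρ·e^{−(μ−λ)t} = 0.5540·e^{−2.7083}
= 0.5540·0.066649 = 0.036925

Final: 0.036925


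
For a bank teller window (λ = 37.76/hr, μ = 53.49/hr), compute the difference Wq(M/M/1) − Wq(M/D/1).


ρ = 37.76/53.49 = 0.7059
Wq(M/M/1) = ρ/(μ−λ) = 0.7059/15.73 = 0.04488 hr
Wq(M/D/1) = ρ/(2(μ−λ)) = 0.02244 hr
Savings = 0.04488 − 0.02244 = 0.02244 hr

Final: 0.02244 hr


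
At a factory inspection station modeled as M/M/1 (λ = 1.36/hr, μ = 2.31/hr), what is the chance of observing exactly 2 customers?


ρ = 1.36/2.31 = 0.5887
P_n = (1−ρ)·ρ^n = (1 − 0.5887)·0.5887^2 = 0.4113·0.346620 = 0.142549

Final: 0.142549


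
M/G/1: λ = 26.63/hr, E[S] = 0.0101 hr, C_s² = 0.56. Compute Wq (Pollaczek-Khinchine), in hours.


ρ = λ·E[S] = 26.63·0.0101 = 0.2690
E[S²] = E[S]²(1+C_s²) = 0.0101²·(1+0.56) = 0.0001591
Wq = λ·E[S²]/(2(1−ρ)) = 26.63·0.0001591/(2·0.7310) = 0.002898 hr

Final: 0.002898 hr


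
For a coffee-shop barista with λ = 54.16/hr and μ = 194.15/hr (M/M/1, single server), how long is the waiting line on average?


ρ = 54.16/194.15 = 0.2790
Lq = ρ²/(1−ρ) = 0.07782/0.7210 = 0.1079

Final: 0.1079


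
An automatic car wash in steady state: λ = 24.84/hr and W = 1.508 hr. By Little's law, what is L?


L = λW = 24.84·1.508 = 37.4587

Final: 37.4587


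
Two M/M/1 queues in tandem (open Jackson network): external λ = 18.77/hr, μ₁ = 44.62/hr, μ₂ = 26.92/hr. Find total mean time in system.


Each node sees arrival rate λ = 18.77/hr (tandem ⇒ throughput preserved).
W₁ = 1/(μ₁−λ) = 1/(44.62−18.77) = 0.03868 hr
W₂ = 1/(μ₂−λ) = 1/(26.92−18.77) = 0.12270 hr
W_total = W₁ + W₂ = 0.03868 + 0.12270 = 0.16138 hr

Final: 0.16138 hr


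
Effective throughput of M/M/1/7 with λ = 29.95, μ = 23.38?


ρ = 1.2810; P_K = (1−ρ)ρ^7/(1−ρ^8) = 0.254457
λ_eff = λ(1 − P_K) = 29.95·(1 − 0.254457) = 29.95·0.745543 = 22.3290 /hr

Final: 22.3290 /hr


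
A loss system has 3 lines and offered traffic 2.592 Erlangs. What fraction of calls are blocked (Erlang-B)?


B(c,a) = (a^c/c!) / Σ_{k=0}^{c} a^k/k!
a^3/3! = 2.902376
Σ terms (k=0..3): 1.00000 + 2.59200 + 3.35923 + 2.90238 = 9.853608
B = 2.902376/9.853608 = 0.294550

Final: 0.294550


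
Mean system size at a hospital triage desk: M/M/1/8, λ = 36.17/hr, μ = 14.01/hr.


ρ = 36.17/14.01 = 2.5817
L = ρ[1 − (K+1)ρ^K + Kρ^(K+1)] / [(1−ρ)(1−ρ^(K+1))]
Numerator: 2.5817·(1 − 9·1973.708393 + 8·5095.576913) = 59385.511253
Denominator: (-1.5817)·(-5094.576913) = 8058.231578
L = 59385.511253/8058.231578 = 7.3695

Final: 7.3695


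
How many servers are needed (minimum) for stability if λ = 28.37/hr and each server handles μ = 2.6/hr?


Stability requires cμ > λ ⇔ c > λ/μ.
λ/μ = 28.37/2.6 = 10.9115
Minimum integer c = ⌊10.9115⌋ + 1 = 11
Check: 11·2.6 = 28.60 > 28.37, while 10·2.6 = 26.00 ≤ 28.37

Final: 11 servers


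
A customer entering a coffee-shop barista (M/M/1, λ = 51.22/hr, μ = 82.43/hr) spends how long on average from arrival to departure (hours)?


W = 1/(μ−λ) = 1/(82.43 − 51.22) = 1/31.21 = 0.03204 hr

Final: 0.03204 hr


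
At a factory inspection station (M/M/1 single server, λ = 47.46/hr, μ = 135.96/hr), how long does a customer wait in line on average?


ρ = 47.46/135.96 = 0.3491
Wq = ρ/(μ−λ) = 0.3491/(135.96 − 47.46) = 0.3491/88.50 = 0.003944 hr

Final: 0.003944 hr


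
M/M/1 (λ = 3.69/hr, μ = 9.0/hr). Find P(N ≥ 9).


ρ = 3.69/9.0 = 0.4100
P(N ≥ n) = ρ^n = 0.4100^9 = 0.0003274

Final: 0.0003274


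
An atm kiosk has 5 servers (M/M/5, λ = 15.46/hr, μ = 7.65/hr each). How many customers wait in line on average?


a = λ/μ = 2.0209; ρ = a/5 = 0.4042
P₀ = 0.131492
Lq = P₀·a^c·ρ / (c!·(1−ρ)²) = 0.131492·33.70857·0.4042/(120·0.35500)
= 0.04205

Final: 0.04205


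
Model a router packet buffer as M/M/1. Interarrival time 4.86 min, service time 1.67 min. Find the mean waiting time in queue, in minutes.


λ = 60/4.86 = 12.3457 /hr
μ = 60/1.67 = 35.9281 /hr
ρ = λ/μ = 12.3457/35.9281 = 0.3436
Wq = ρ/(μ−λ) = 0.3436/(35.9281−12.3457) = 0.01457 hr
In minutes: 0.01457·60 = 0.8743 min

Final: 0.8743 min


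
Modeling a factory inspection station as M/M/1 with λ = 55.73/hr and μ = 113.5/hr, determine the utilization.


ρ = λ/μ = 55.73/113.5 = 0.4910

Final: 0.4910


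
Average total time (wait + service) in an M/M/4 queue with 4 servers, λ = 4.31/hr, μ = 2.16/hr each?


a = 1.9954; ρ = 0.4988; P₀ = 0.131093
Lq = P₀·a^c·ρ/(c!(1−ρ)²) = 0.17198
Wq = Lq/λ = 0.17198/4.31 = 0.03990 hr
W = Wq + 1/μ = 0.03990 + 0.46296 = 0.50287 hr

Final: 0.50287 hr


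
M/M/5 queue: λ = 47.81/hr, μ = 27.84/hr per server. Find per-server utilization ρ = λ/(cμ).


ρ = λ/(cμ) = 47.81/(5·27.84) = 47.81/139.20 = 0.3435

Final: 0.3435


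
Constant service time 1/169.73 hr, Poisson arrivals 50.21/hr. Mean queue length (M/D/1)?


ρ = 50.21/169.73 = 0.2958
M/D/1: Lq = ρ²/(2(1−ρ)) = 0.08751/(2·0.7042) = 0.06214

Final: 0.06214


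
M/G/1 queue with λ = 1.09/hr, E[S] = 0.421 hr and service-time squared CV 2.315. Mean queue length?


ρ = λ·E[S] = 1.09·0.421 = 0.4589
Lq = ρ²(1+C_s²)/(2(1−ρ)) = 0.2106·(1+2.315)/(2·0.5411)
= 0.2106·3.3150/1.0822 = 0.64504

Final: 0.64504


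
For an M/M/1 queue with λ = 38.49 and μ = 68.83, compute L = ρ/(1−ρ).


ρ = λ/μ = 38.49/68.83 = 0.5592
L = ρ/(1−ρ) = 0.5592/(1 − 0.5592) = 0.5592/0.4408 = 1.2686

Final: 1.2686


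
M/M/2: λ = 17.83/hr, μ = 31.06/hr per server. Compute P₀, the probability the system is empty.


a = λ/μ = 17.83/31.06 = 0.5741; ρ = a/c = 0.2870
Σ_{k=0}^{1} a^k/k! (terms k=0..1) = 1.00000 + 0.57405 = 1.57405
Tail: a^2/(2!(1−ρ)) = 0.32953/(2·0.7130) = 0.23110
P₀ = 1/(1.57405 + 0.23110) = 1/1.80515 = 0.553971

Final: 0.553971


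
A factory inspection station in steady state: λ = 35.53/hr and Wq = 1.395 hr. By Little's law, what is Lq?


Lq = λWq = 35.53·1.395 = 49.5644

Final: 49.5644


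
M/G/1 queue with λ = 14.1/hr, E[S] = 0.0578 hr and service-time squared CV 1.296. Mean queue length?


ρ = λ·E[S] = 14.1·0.0578 = 0.8150
Lq = ρ²(1+C_s²)/(2(1−ρ)) = 0.6642·(1+1.296)/(2·0.1850)
= 0.6642·2.2960/0.3700 = 4.12114

Final: 4.12114


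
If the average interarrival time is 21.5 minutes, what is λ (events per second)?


λ = 1/(interarrival time) in consistent units.
1 second = 0.0166667 min, so λ = 0.0166667/21.5 = 0.0007752 per second

Final: 0.0007752 /sec


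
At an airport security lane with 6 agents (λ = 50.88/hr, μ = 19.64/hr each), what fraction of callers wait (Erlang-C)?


a = λ/μ = 2.5906; ρ = a/6 = 0.4318
P₀ = 0.074448 (from M/M/c formula)
C(c,a) = [a^c/(c!(1−ρ))]·P₀ = [302.29691/(720·0.5682)]·0.074448
= 0.73889·0.074448 = 0.055009

Final: 0.055009


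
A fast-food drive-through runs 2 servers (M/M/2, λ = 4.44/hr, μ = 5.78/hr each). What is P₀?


a = λ/μ = 4.44/5.78 = 0.7682; ρ = a/c = 0.3841
Σ_{k=0}^{1} a^k/k! (terms k=0..1) = 1.00000 + 0.76817 = 1.76817
Tail: a^2/(2!(1−ρ)) = 0.59008/(2·0.6159) = 0.47902
P₀ = 1/(1.76817 + 0.47902) = 1/2.24719 = 0.445000

Final: 0.445000


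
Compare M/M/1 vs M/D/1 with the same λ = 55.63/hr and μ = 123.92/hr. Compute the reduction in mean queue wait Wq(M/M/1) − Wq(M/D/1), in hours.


ρ = 55.63/123.92 = 0.4489
Wq(M/M/1) = ρ/(μ−λ) = 0.4489/68.29 = 0.006574 hr
Wq(M/D/1) = ρ/(2(μ−λ)) = 0.003287 hr
Savings = 0.006574 − 0.003287 = 0.003287 hr

Final: 0.003287 hr


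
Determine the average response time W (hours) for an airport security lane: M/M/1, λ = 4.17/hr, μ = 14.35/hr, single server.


W = 1/(μ−λ) = 1/(14.35 − 4.17) = 1/10.18 = 0.09823 hr

Final: 0.09823 hr


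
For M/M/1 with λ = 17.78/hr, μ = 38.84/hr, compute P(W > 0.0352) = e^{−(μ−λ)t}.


W ~ Exponential(μ−λ) for M/M/1.
μ − λ = 38.84 − 17.78 = 21.0600
P(W > t) = e^{−(μ−λ)t} = e^{−0.7413} = 0.476488

Final: 0.476488


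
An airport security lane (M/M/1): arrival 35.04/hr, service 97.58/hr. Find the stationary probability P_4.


ρ = 35.04/97.58 = 0.3591
P_n = (1−ρ)·ρ^n = (1 − 0.3591)·0.3591^4 = 0.6409·0.016627 = 0.010656

Final: 0.010656


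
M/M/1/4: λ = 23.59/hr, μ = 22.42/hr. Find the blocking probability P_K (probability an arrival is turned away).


ρ = λ/μ = 23.59/22.42 = 1.0522
P_K = (1−ρ)ρ^K/(1−ρ^(K+1)) = (-0.05219·1.225658)/(1 − 1.289620)
= -0.063962/-0.289620 = 0.220847

Final: 0.220847


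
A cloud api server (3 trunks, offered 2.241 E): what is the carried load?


B(3,2.241) = 0.245910 (Erlang-B)
Carried load = a(1 − B) = 2.241·(1 − 0.245910) = 2.241·0.754090 = 1.6899 E

Final: 1.6899 Erlangs


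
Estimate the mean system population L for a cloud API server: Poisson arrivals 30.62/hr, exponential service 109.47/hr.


ρ = λ/μ = 30.62/109.47 = 0.2797
L = ρ/(1−ρ) = 0.2797/(1 − 0.2797) = 0.2797/0.7203 = 0.3883

Final: 0.3883


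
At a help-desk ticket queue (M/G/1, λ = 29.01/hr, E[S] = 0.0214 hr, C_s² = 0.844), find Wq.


ρ = λ·E[S] = 29.01·0.0214 = 0.6208
E[S²] = E[S]²(1+C_s²) = 0.0214²·(1+0.844) = 0.0008445
Wq = λ·E[S²]/(2(1−ρ)) = 29.01·0.0008445/(2·0.3792) = 0.03230 hr

Final: 0.03230 hr


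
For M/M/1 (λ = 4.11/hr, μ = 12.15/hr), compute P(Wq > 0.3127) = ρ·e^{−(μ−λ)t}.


ρ = 4.11/12.15 = 0.3383
P(Wq > t) = ρ·e^{−(μ−λ)t} = 0.3383·e^{−2.5141}
= 0.3383·0.080935 = 0.027378

Final: 0.027378


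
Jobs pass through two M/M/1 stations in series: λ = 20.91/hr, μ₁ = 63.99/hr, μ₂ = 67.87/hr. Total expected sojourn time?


Each node sees arrival rate λ = 20.91/hr (tandem ⇒ throughput preserved).
W₁ = 1/(μ₁−λ) = 1/(63.99−20.91) = 0.02321 hr
W₂ = 1/(μ₂−λ) = 1/(67.87−20.91) = 0.02129 hr
W_total = W₁ + W₂ = 0.02321 + 0.02129 = 0.04451 hr

Final: 0.04451 hr


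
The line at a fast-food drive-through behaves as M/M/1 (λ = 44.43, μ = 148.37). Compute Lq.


ρ = 44.43/148.37 = 0.2995
Lq = ρ²/(1−ρ) = 0.08967/0.7005 = 0.1280

Final: 0.1280


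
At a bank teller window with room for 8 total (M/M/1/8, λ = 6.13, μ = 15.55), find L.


ρ = 6.13/15.55 = 0.3942
L = ρ[1 − (K+1)ρ^K + Kρ^(K+1)] / [(1−ρ)(1−ρ^(K+1))]
Numerator: 0.3942·(1 − 9·0.0005832 + 8·0.0002299) = 0.392868
Denominator: (0.6058)·(0.999770) = 0.605649
L = 0.392868/0.605649 = 0.6487

Final: 0.6487


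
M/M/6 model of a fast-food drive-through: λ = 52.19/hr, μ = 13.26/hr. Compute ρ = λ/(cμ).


ρ = λ/(cμ) = 52.19/(6·13.26) = 52.19/79.56 = 0.6560

Final: 0.6560


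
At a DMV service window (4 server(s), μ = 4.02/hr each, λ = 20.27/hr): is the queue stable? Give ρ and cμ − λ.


Total capacity cμ = 4·4.02 = 16.08/hr
ρ = λ/(cμ) = 20.27/16.08 = 1.2606
Stable ⇔ ρ < 1: NO
Spare capacity = cμ − λ = 16.08 − 20.27 = -4.19/hr

Final: ρ = 1.2606; unstable; margin = -4.19/hr


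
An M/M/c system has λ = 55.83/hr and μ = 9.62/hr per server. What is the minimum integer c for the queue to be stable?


Stability requires cμ > λ ⇔ c > λ/μ.
λ/μ = 55.83/9.62 = 5.8035
Minimum integer c = ⌊5.8035⌋ + 1 = 6
Check: 6·9.62 = 57.72 > 55.83, while 5·9.62 = 48.10 ≤ 55.83

Final: 6 servers


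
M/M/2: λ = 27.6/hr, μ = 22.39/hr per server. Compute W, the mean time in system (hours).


a = 1.2327; ρ = 0.6163; P₀ = 0.237358
Lq = P₀·a^c·ρ/(c!(1−ρ)²) = 0.75515
Wq = Lq/λ = 0.75515/27.6 = 0.02736 hr
W = Wq + 1/μ = 0.02736 + 0.04466 = 0.07202 hr

Final: 0.07202 hr


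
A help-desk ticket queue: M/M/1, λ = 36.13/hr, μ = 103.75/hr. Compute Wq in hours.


ρ = 36.13/103.75 = 0.3482
Wq = ρ/(μ−λ) = 0.3482/(103.75 − 36.13) = 0.3482/67.62 = 0.005150 hr

Final: 0.005150 hr


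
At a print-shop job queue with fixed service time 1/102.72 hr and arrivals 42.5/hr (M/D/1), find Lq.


ρ = 42.5/102.72 = 0.4137
M/D/1: Lq = ρ²/(2(1−ρ)) = 0.1712/(2·0.5863) = 0.14600

Final: 0.14600


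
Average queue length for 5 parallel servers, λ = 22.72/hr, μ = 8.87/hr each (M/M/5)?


a = λ/μ = 2.5614; ρ = a/5 = 0.5123
P₀ = 0.075072
Lq = P₀·a^c·ρ / (c!·(1−ρ)²) = 0.075072·110.26141·0.5123/(120·0.23786)
= 0.14856

Final: 0.14856


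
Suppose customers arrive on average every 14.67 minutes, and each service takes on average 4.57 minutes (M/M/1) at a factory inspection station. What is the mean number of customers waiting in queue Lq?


λ = 60/14.67 = 4.0900 /hr
μ = 60/4.57 = 13.1291 /hr
ρ = λ/μ = 4.0900/13.1291 = 0.3115
Lq = ρ²/(1−ρ) = 0.09704/0.6885 = 0.1410

Final: 0.1410


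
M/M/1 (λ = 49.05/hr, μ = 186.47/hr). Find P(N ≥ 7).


ρ = 49.05/186.47 = 0.2630
P(N ≥ n) = ρ^n = 0.2630^7 = 0.00008714

Final: 0.00008714


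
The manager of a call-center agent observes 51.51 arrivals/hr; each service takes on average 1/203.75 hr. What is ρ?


ρ = λ/μ = 51.51/203.75 = 0.2528

Final: 0.2528


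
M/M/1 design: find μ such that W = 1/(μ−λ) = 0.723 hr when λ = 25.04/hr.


W = 1/(μ−λ) ⇒ μ − λ = 1/W = 1/0.723 = 1.3831
μ = λ + 1/W = 25.04 + 1.3831 = 26.4231 per hr

Final: 26.4231 /hr


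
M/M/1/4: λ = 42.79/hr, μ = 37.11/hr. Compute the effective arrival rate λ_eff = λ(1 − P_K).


ρ = 1.1531; P_K = (1−ρ)ρ^4/(1−ρ^5) = 0.260593
λ_eff = λ(1 − P_K) = 42.79·(1 − 0.260593) = 42.79·0.739407 = 31.6392 /hr

Final: 31.6392 /hr


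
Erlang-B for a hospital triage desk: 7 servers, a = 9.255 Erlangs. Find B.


B(c,a) = (a^c/c!) / Σ_{k=0}^{c} a^k/k!
a^7/7! = 1153.996323
Σ terms (k=0..7): 1.00000 + 9.25500 + 42.82751 + 132.12288 + 305.69930 + 565.84941 + 872.82272 + 1153.99632 = 3083.573148
B = 1153.996323/3083.573148 = 0.374240

Final: 0.374240


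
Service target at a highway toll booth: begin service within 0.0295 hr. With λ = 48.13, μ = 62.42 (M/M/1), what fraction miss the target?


ρ = 48.13/62.42 = 0.7711
P(Wq > t) = ρ·e^{−(μ−λ)t} = 0.7711·e^{−0.4216}
= 0.7711·0.656026 = 0.505840

Final: 0.505840


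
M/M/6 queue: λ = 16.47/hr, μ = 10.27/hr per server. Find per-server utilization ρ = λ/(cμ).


ρ = λ/(cμ) = 16.47/(6·10.27) = 16.47/61.62 = 0.2673

Final: 0.2673


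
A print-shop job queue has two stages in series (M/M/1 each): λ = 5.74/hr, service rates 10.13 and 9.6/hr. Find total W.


Each node sees arrival rate λ = 5.74/hr (tandem ⇒ throughput preserved).
W₁ = 1/(μ₁−λ) = 1/(10.13−5.74) = 0.22779 hr
W₂ = 1/(μ₂−λ) = 1/(9.6−5.74) = 0.25907 hr
W_total = W₁ + W₂ = 0.22779 + 0.25907 = 0.48686 hr

Final: 0.48686 hr


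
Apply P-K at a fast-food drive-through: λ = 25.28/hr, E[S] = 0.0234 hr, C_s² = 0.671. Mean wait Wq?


ρ = λ·E[S] = 25.28·0.0234 = 0.5916
E[S²] = E[S]²(1+C_s²) = 0.0234²·(1+0.671) = 0.0009150
Wq = λ·E[S²]/(2(1−ρ)) = 25.28·0.0009150/(2·0.4084) = 0.02832 hr

Final: 0.02832 hr
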